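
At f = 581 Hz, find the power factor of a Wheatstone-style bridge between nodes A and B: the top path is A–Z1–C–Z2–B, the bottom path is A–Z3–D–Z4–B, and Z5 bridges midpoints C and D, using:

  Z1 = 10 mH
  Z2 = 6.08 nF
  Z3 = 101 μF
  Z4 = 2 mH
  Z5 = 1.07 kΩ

Step 1 — Angular frequency: ω = 2π·f = 2π·581 = 3651 rad/s.
Step 2 — Component impedances:
  Z1: Z = jωL = j·3651·0.01 = 0 + j36.51 Ω
  Z2: Z = 1/(jωC) = -j/(ω·C) = 0 - j4.505e+04 Ω
  Z3: Z = 1/(jωC) = -j/(ω·C) = 0 - j2.712 Ω
  Z4: Z = jωL = j·3651·0.002 = 0 + j7.301 Ω
  Z5: Z = R = 1070 Ω
Step 3 — Bridge requires nodal analysis (the Z5 bridge couples midpoints C and D, so the two paths cannot be reduced to a simple series/parallel combination). Setting node B to ground and injecting 1 A at node A, the 3-node admittance system at A, C, D solves to V_A = Z_AB = 0.006851 + j4.589 Ω = 4.589∠89.9° Ω.
Step 4 — Power factor: PF = cos(φ) = Re(Z)/|Z| = 0.006851/4.589 = 0.001493.
Step 5 — Type: Im(Z) = 4.589 ⇒ lagging (phase φ = 89.9°).

PF = 0.001493 (lagging, φ = 89.9°)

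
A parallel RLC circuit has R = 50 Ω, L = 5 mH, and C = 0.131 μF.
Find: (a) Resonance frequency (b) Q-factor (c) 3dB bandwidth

Step 1 — Resonance: ω₀ = 1/√(LC) = 1/√(0.005·1.31e-07) = 3.907e+04 rad/s.
Step 2 — f₀ = ω₀/(2π) = 6219 Hz.
Step 3 — Parallel Q: Q = R/(ω₀L) = 50/(3.907e+04·0.005) = 0.2559.
Step 4 — Bandwidth: Δω = ω₀/Q = 1.527e+05 rad/s; BW = Δω/(2π) = 2.43e+04 Hz.

(a) f₀ = 6219 Hz  (b) Q = 0.2559  (c) BW = 2.43e+04 Hz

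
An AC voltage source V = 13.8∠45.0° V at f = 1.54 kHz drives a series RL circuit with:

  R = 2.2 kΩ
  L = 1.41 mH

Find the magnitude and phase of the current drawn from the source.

Step 1 — Angular frequency: ω = 2π·f = 2π·1540 = 9676 rad/s.
Step 2 — Component impedances:
  R: Z = R = 2200 Ω
  L: Z = jωL = j·9676·0.00141 = 0 + j13.64 Ω
Step 3 — Series combination: Z_total = R + L = 2200 + j13.64 Ω = 2200∠0.4° Ω.
Step 4 — Source phasor: V = 13.8∠45.0° V = 9.758 + j9.758 V.
Step 5 — Ohm's law: I = V / Z_total = (9.758 + j9.758) / (2200 + j13.64) = 0.004463 + j0.004408 A.
Step 6 — Convert to polar: |I| = 0.006273 A, ∠I = 44.6°.

I = 0.006273∠44.6° A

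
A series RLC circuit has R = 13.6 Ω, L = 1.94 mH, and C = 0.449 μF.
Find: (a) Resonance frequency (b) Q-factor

Step 1 — Resonance condition Im(Z)=0 gives ω₀ = 1/√(LC).
Step 2 — ω₀ = 1/√(0.00194·4.49e-07) = 3.388e+04 rad/s.
Step 3 — f₀ = ω₀/(2π) = 5393 Hz.
Step 4 — Series Q: Q = ω₀L/R = 3.388e+04·0.00194/13.6 = 4.833.

(a) f₀ = 5393 Hz  (b) Q = 4.833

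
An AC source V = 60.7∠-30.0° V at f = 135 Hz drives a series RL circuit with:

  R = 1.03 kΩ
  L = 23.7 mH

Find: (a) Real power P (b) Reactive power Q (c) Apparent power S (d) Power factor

Step 1 — Angular frequency: ω = 2π·f = 2π·135 = 848.2 rad/s.
Step 2 — Component impedances:
  R: Z = R = 1030 Ω
  L: Z = jωL = j·848.2·0.0237 = 0 + j20.1 Ω
Step 3 — Series combination: Z_total = R + L = 1030 + j20.1 Ω = 1030∠1.1° Ω.
Step 4 — Source phasor: V = 60.7∠-30.0° V = 52.57 - j30.35 V.
Step 5 — Current: I = V / Z = 0.05044 - j0.03045 A = 0.05892∠-31.1° A.
Step 6 — Complex power: S = V·I* = 3.576 + j0.06979 VA.
Step 7 — Real power: P = Re(S) = 3.576 W.
Step 8 — Reactive power: Q = Im(S) = 0.06979 VAR.
Step 9 — Apparent power: |S| = 3.576 VA.
Step 10 — Power factor: PF = P/|S| = 0.9998 (lagging).

(a) P = 3.576 W  (b) Q = 0.06979 VAR  (c) S = 3.576 VA  (d) PF = 0.9998 (lagging)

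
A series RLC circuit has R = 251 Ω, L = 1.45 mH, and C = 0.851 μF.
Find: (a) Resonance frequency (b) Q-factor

Step 1 — Resonance condition Im(Z)=0 gives ω₀ = 1/√(LC).
Step 2 — ω₀ = 1/√(0.00145·8.51e-07) = 2.847e+04 rad/s.
Step 3 — f₀ = ω₀/(2π) = 4531 Hz.
Step 4 — Series Q: Q = ω₀L/R = 2.847e+04·0.00145/251 = 0.1645.

(a) f₀ = 4531 Hz  (b) Q = 0.1645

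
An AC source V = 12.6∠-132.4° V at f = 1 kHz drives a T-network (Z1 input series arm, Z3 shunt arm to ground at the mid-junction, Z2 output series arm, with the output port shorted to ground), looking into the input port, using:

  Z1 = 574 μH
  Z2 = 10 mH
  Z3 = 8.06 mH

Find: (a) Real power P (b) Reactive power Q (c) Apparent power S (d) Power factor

Step 1 — Angular frequency: ω = 2π·f = 2π·1000 = 6283 rad/s.
Step 2 — Component impedances:
  Z1: Z = jωL = j·6283·0.000574 = 0 + j3.607 Ω
  Z2: Z = jωL = j·6283·0.01 = 0 + j62.83 Ω
  Z3: Z = jωL = j·6283·0.00806 = 0 + j50.64 Ω
Step 3 — With the output port shorted to ground, the output series arm Z2 runs from the junction to ground; the shunt arm Z3 also runs from the junction to ground. They appear in parallel: Z3 || Z2 = 0 + j28.04 Ω.
Step 4 — Series with input arm Z1: Z_in = Z1 + (Z3 || Z2) = 0 + j31.65 Ω = 31.65∠90.0° Ω.
Step 5 — Source phasor: V = 12.6∠-132.4° V = -8.496 - j9.305 V.
Step 6 — Current: I = V / Z = -0.294 + j0.2685 A = 0.3981∠137.6° A.
Step 7 — Complex power: S = V·I* = 0 + j5.016 VA.
Step 8 — Real power: P = Re(S) = 0 W.
Step 9 — Reactive power: Q = Im(S) = 5.016 VAR.
Step 10 — Apparent power: |S| = 5.016 VA.
Step 11 — Power factor: PF = P/|S| = 0 (lagging).

(a) P = 0 W  (b) Q = 5.016 VAR  (c) S = 5.016 VA  (d) PF = 0 (lagging)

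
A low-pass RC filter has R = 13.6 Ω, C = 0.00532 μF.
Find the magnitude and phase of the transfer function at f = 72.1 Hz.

Step 1 — Angular frequency: ω = 2π·72.1 = 453 rad/s.
Step 2 — Transfer function: H(jω) = 1/(1 + jωRC).
Step 3 — Denominator: 1 + jωRC = 1 + j·453·13.6·5.32e-09 = 1 + j3.278e-05.
Step 4 — H = 1 - j3.278e-05.
Step 5 — Magnitude: |H| = 1 (-0.0 dB); phase: φ = -0.0°.

|H| = 1 (-0.0 dB), φ = -0.0°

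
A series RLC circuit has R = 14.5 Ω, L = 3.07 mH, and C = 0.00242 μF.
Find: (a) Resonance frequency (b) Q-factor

Step 1 — Resonance condition Im(Z)=0 gives ω₀ = 1/√(LC).
Step 2 — ω₀ = 1/√(0.00307·2.42e-09) = 3.669e+05 rad/s.
Step 3 — f₀ = ω₀/(2π) = 5.839e+04 Hz.
Step 4 — Series Q: Q = ω₀L/R = 3.669e+05·0.00307/14.5 = 77.68.

(a) f₀ = 5.839e+04 Hz  (b) Q = 77.68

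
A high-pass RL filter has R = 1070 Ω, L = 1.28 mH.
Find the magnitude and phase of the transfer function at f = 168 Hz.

Step 1 — Angular frequency: ω = 2π·168 = 1056 rad/s.
Step 2 — Transfer function: H(jω) = jωL/(R + jωL).
Step 3 — Numerator jωL = j·1.351; denominator R + jωL = 1070 + j1.351.
Step 4 — H = 1.595e-06 + j0.001263.
Step 5 — Magnitude: |H| = 0.001263 (-58.0 dB); phase: φ = 89.9°.

|H| = 0.001263 (-58.0 dB), φ = 89.9°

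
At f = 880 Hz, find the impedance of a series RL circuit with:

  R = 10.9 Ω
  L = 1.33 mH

Step 1 — Angular frequency: ω = 2π·f = 2π·880 = 5529 rad/s.
Step 2 — Component impedances:
  R: Z = R = 10.9 Ω
  L: Z = jωL = j·5529·0.00133 = 0 + j7.354 Ω
Step 3 — Series combination: Z_total = R + L = 10.9 + j7.354 Ω = 13.15∠34.0° Ω.

Z = 10.9 + j7.354 Ω = 13.15∠34.0° Ω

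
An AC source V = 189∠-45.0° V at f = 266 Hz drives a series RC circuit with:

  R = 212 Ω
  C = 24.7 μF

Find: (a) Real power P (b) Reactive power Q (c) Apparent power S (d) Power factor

Step 1 — Angular frequency: ω = 2π·f = 2π·266 = 1671 rad/s.
Step 2 — Component impedances:
  R: Z = R = 212 Ω
  C: Z = 1/(jωC) = -j/(ω·C) = 0 - j24.22 Ω
Step 3 — Series combination: Z_total = R + C = 212 - j24.22 Ω = 213.4∠-6.5° Ω.
Step 4 — Source phasor: V = 189∠-45.0° V = 133.6 - j133.6 V.
Step 5 — Current: I = V / Z = 0.6934 - j0.5512 A = 0.8857∠-38.5° A.
Step 6 — Complex power: S = V·I* = 166.3 - j19 VA.
Step 7 — Real power: P = Re(S) = 166.3 W.
Step 8 — Reactive power: Q = Im(S) = -19 VAR.
Step 9 — Apparent power: |S| = 167.4 VA.
Step 10 — Power factor: PF = P/|S| = 0.9935 (leading).

(a) P = 166.3 W  (b) Q = -19 VAR  (c) S = 167.4 VA  (d) PF = 0.9935 (leading)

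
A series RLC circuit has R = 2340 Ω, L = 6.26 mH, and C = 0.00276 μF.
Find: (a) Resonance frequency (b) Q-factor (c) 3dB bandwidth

Step 1 — Resonance condition Im(Z)=0 gives ω₀ = 1/√(LC).
Step 2 — ω₀ = 1/√(0.00626·2.76e-09) = 2.406e+05 rad/s.
Step 3 — f₀ = ω₀/(2π) = 3.829e+04 Hz.
Step 4 — Series Q: Q = ω₀L/R = 2.406e+05·0.00626/2340 = 0.6436.
Step 5 — 3dB bandwidth: Δω = ω₀/Q = 3.738e+05 rad/s; BW = Δω/(2π) = 5.949e+04 Hz.

(a) f₀ = 3.829e+04 Hz  (b) Q = 0.6436  (c) BW = 5.949e+04 Hz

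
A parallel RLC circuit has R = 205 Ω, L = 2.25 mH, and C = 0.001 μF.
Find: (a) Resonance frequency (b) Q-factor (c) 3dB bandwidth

Step 1 — Resonance: ω₀ = 1/√(LC) = 1/√(0.00225·1e-09) = 6.667e+05 rad/s.
Step 2 — f₀ = ω₀/(2π) = 1.061e+05 Hz.
Step 3 — Parallel Q: Q = R/(ω₀L) = 205/(6.667e+05·0.00225) = 0.1367.
Step 4 — Bandwidth: Δω = ω₀/Q = 4.878e+06 rad/s; BW = Δω/(2π) = 7.764e+05 Hz.

(a) f₀ = 1.061e+05 Hz  (b) Q = 0.1367  (c) BW = 7.764e+05 Hz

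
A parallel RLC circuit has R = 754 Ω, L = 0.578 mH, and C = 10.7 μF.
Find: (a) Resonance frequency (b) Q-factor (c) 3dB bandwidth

Step 1 — Resonance: ω₀ = 1/√(LC) = 1/√(0.000578·1.07e-05) = 1.272e+04 rad/s.
Step 2 — f₀ = ω₀/(2π) = 2024 Hz.
Step 3 — Parallel Q: Q = R/(ω₀L) = 754/(1.272e+04·0.000578) = 102.6.
Step 4 — Bandwidth: Δω = ω₀/Q = 123.9 rad/s; BW = Δω/(2π) = 19.73 Hz.

(a) f₀ = 2024 Hz  (b) Q = 102.6  (c) BW = 19.73 Hz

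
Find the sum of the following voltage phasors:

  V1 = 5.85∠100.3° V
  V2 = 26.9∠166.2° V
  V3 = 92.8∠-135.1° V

Step 1 — Convert each phasor to rectangular form:
  V1 = 5.85·(cos(100.3°) + j·sin(100.3°)) = -1.046 + j5.756 V
  V2 = 26.9·(cos(166.2°) + j·sin(166.2°)) = -26.12 + j6.417 V
  V3 = 92.8·(cos(-135.1°) + j·sin(-135.1°)) = -65.73 - j65.5 V
Step 2 — Sum components: V_total = -92.9 - j53.33 V.
Step 3 — Convert to polar: |V_total| = 107.1 V, ∠V_total = -150.1°.

V_total = 107.1∠-150.1° V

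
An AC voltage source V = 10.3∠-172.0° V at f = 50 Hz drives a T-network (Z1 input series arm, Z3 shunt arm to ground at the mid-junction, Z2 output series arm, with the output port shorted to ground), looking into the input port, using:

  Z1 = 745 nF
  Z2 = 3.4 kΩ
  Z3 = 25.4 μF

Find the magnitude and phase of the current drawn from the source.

Step 1 — Angular frequency: ω = 2π·f = 2π·50 = 314.2 rad/s.
Step 2 — Component impedances:
  Z1: Z = 1/(jωC) = -j/(ω·C) = 0 - j4273 Ω
  Z2: Z = R = 3400 Ω
  Z3: Z = 1/(jωC) = -j/(ω·C) = 0 - j125.3 Ω
Step 3 — With the output port shorted to ground, the output series arm Z2 runs from the junction to ground; the shunt arm Z3 also runs from the junction to ground. They appear in parallel: Z3 || Z2 = 4.613 - j125.1 Ω.
Step 4 — Series with input arm Z1: Z_in = Z1 + (Z3 || Z2) = 4.613 - j4398 Ω = 4398∠-89.9° Ω.
Step 5 — Source phasor: V = 10.3∠-172.0° V = -10.2 - j1.433 V.
Step 6 — Ohm's law: I = V / Z_total = (-10.2 - j1.433) / (4.613 - j4398) = 0.0003235 - j0.00232 A.
Step 7 — Convert to polar: |I| = 0.002342 A, ∠I = -82.1°.

I = 0.002342∠-82.1° A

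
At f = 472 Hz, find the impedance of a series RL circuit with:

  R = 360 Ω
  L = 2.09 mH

Step 1 — Angular frequency: ω = 2π·f = 2π·472 = 2966 rad/s.
Step 2 — Component impedances:
  R: Z = R = 360 Ω
  L: Z = jωL = j·2966·0.00209 = 0 + j6.198 Ω
Step 3 — Series combination: Z_total = R + L = 360 + j6.198 Ω = 360.1∠1.0° Ω.

Z = 360 + j6.198 Ω = 360.1∠1.0° Ω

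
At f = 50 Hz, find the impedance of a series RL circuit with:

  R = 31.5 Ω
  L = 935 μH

Step 1 — Angular frequency: ω = 2π·f = 2π·50 = 314.2 rad/s.
Step 2 — Component impedances:
  R: Z = R = 31.5 Ω
  L: Z = jωL = j·314.2·0.000935 = 0 + j0.2937 Ω
Step 3 — Series combination: Z_total = R + L = 31.5 + j0.2937 Ω = 31.5∠0.5° Ω.

Z = 31.5 + j0.2937 Ω = 31.5∠0.5° Ω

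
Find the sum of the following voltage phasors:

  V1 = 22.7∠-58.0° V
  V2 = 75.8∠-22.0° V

Step 1 — Convert each phasor to rectangular form:
  V1 = 22.7·(cos(-58.0°) + j·sin(-58.0°)) = 12.03 - j19.25 V
  V2 = 75.8·(cos(-22.0°) + j·sin(-22.0°)) = 70.28 - j28.4 V
Step 2 — Sum components: V_total = 82.31 - j47.65 V.
Step 3 — Convert to polar: |V_total| = 95.11 V, ∠V_total = -30.1°.

V_total = 95.11∠-30.1° V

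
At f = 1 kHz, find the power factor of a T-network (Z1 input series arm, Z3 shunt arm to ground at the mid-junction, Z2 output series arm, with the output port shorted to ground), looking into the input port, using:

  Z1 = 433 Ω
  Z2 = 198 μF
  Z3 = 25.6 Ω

Step 1 — Angular frequency: ω = 2π·f = 2π·1000 = 6283 rad/s.
Step 2 — Component impedances:
  Z1: Z = R = 433 Ω
  Z2: Z = 1/(jωC) = -j/(ω·C) = 0 - j0.8038 Ω
  Z3: Z = R = 25.6 Ω
Step 3 — With the output port shorted to ground, the output series arm Z2 runs from the junction to ground; the shunt arm Z3 also runs from the junction to ground. They appear in parallel: Z3 || Z2 = 0.02521 - j0.803 Ω.
Step 4 — Series with input arm Z1: Z_in = Z1 + (Z3 || Z2) = 433 - j0.803 Ω = 433∠-0.1° Ω.
Step 5 — Power factor: PF = cos(φ) = Re(Z)/|Z| = 433/433 = 1.
Step 6 — Type: Im(Z) = -0.803 ⇒ leading (phase φ = -0.1°).

PF = 1 (leading, φ = -0.1°)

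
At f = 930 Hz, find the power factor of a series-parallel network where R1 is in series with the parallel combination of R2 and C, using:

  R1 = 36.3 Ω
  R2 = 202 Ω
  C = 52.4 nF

Step 1 — Angular frequency: ω = 2π·f = 2π·930 = 5843 rad/s.
Step 2 — Component impedances:
  R1: Z = R = 36.3 Ω
  R2: Z = R = 202 Ω
  C: Z = 1/(jωC) = -j/(ω·C) = 0 - j3266 Ω
Step 3 — Parallel branch: R2 || C = 1/(1/R2 + 1/C) = 201.2 - j12.45 Ω.
Step 4 — Series with R1: Z_total = R1 + (R2 || C) = 237.5 - j12.45 Ω = 237.9∠-3.0° Ω.
Step 5 — Power factor: PF = cos(φ) = Re(Z)/|Z| = 237.53/237.86 = 0.9986.
Step 6 — Type: Im(Z) = -12.45 ⇒ leading (phase φ = -3.0°).

PF = 0.9986 (leading, φ = -3.0°)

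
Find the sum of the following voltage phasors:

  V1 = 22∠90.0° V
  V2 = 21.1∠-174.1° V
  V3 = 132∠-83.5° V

Step 1 — Convert each phasor to rectangular form:
  V1 = 22·(cos(90.0°) + j·sin(90.0°)) = 0 + j22 V
  V2 = 21.1·(cos(-174.1°) + j·sin(-174.1°)) = -20.99 - j2.169 V
  V3 = 132·(cos(-83.5°) + j·sin(-83.5°)) = 14.94 - j131.2 V
Step 2 — Sum components: V_total = -6.045 - j111.3 V.
Step 3 — Convert to polar: |V_total| = 111.5 V, ∠V_total = -93.1°.

V_total = 111.5∠-93.1° V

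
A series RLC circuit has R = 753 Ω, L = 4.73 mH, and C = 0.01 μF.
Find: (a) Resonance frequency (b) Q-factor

Step 1 — Resonance condition Im(Z)=0 gives ω₀ = 1/√(LC).
Step 2 — ω₀ = 1/√(0.00473·1e-08) = 1.454e+05 rad/s.
Step 3 — f₀ = ω₀/(2π) = 2.314e+04 Hz.
Step 4 — Series Q: Q = ω₀L/R = 1.454e+05·0.00473/753 = 0.9133.

(a) f₀ = 2.314e+04 Hz  (b) Q = 0.9133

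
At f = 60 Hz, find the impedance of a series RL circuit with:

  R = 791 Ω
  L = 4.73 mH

Step 1 — Angular frequency: ω = 2π·f = 2π·60 = 377 rad/s.
Step 2 — Component impedances:
  R: Z = R = 791 Ω
  L: Z = jωL = j·377·0.00473 = 0 + j1.783 Ω
Step 3 — Series combination: Z_total = R + L = 791 + j1.783 Ω = 791∠0.1° Ω.

Z = 791 + j1.783 Ω = 791∠0.1° Ω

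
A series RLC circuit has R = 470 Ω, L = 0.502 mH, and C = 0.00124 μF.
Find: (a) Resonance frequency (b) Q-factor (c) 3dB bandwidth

Step 1 — Resonance condition Im(Z)=0 gives ω₀ = 1/√(LC).
Step 2 — ω₀ = 1/√(0.000502·1.24e-09) = 1.267e+06 rad/s.
Step 3 — f₀ = ω₀/(2π) = 2.017e+05 Hz.
Step 4 — Series Q: Q = ω₀L/R = 1.267e+06·0.000502/470 = 1.354.
Step 5 — 3dB bandwidth: Δω = ω₀/Q = 9.363e+05 rad/s; BW = Δω/(2π) = 1.49e+05 Hz.

(a) f₀ = 2.017e+05 Hz  (b) Q = 1.354  (c) BW = 1.49e+05 Hz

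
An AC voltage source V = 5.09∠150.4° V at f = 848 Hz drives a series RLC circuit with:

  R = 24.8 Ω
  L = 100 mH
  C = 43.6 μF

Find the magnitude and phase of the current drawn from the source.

Step 1 — Angular frequency: ω = 2π·f = 2π·848 = 5328 rad/s.
Step 2 — Component impedances:
  R: Z = R = 24.8 Ω
  L: Z = jωL = j·5328·0.1 = 0 + j532.8 Ω
  C: Z = 1/(jωC) = -j/(ω·C) = 0 - j4.305 Ω
Step 3 — Series combination: Z_total = R + L + C = 24.8 + j528.5 Ω = 529.1∠87.3° Ω.
Step 4 — Source phasor: V = 5.09∠150.4° V = -4.426 + j2.514 V.
Step 5 — Ohm's law: I = V / Z_total = (-4.426 + j2.514) / (24.8 + j528.5) = 0.004355 + j0.008578 A.
Step 6 — Convert to polar: |I| = 0.00962 A, ∠I = 63.1°.

I = 0.00962∠63.1° A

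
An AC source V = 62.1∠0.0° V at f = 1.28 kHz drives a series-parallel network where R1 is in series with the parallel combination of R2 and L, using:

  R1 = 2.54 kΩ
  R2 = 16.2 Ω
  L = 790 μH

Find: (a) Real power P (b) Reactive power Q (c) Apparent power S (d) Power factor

Step 1 — Angular frequency: ω = 2π·f = 2π·1280 = 8042 rad/s.
Step 2 — Component impedances:
  R1: Z = R = 2540 Ω
  R2: Z = R = 16.2 Ω
  L: Z = jωL = j·8042·0.00079 = 0 + j6.354 Ω
Step 3 — Parallel branch: R2 || L = 1/(1/R2 + 1/L) = 2.16 + j5.507 Ω.
Step 4 — Series with R1: Z_total = R1 + (R2 || L) = 2542 + j5.507 Ω = 2542∠0.1° Ω.
Step 5 — Source phasor: V = 62.1∠0.0° V = 62.1 V.
Step 6 — Current: I = V / Z = 0.02443 - j5.291e-05 A = 0.02443∠-0.1° A.
Step 7 — Complex power: S = V·I* = 1.517 + j0.003286 VA.
Step 8 — Real power: P = Re(S) = 1.517 W.
Step 9 — Reactive power: Q = Im(S) = 0.003286 VAR.
Step 10 — Apparent power: |S| = 1.517 VA.
Step 11 — Power factor: PF = P/|S| = 1 (lagging).

(a) P = 1.517 W  (b) Q = 0.003286 VAR  (c) S = 1.517 VA  (d) PF = 1 (lagging)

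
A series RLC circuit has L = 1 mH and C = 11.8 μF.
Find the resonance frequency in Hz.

Step 1 — Resonance condition Im(Z)=0 gives ω₀ = 1/√(LC).
Step 2 — ω₀ = 1/√(0.001·1.18e-05) = 9206 rad/s.
Step 3 — f₀ = ω₀/(2π) = 1465 Hz.

f₀ = 1465 Hz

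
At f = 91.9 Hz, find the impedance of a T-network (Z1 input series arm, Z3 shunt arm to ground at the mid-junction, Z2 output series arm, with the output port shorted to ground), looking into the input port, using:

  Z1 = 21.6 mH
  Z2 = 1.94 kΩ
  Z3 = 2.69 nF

Step 1 — Angular frequency: ω = 2π·f = 2π·91.9 = 577.4 rad/s.
Step 2 — Component impedances:
  Z1: Z = jωL = j·577.4·0.0216 = 0 + j12.47 Ω
  Z2: Z = R = 1940 Ω
  Z3: Z = 1/(jωC) = -j/(ω·C) = 0 - j6.438e+05 Ω
Step 3 — With the output port shorted to ground, the output series arm Z2 runs from the junction to ground; the shunt arm Z3 also runs from the junction to ground. They appear in parallel: Z3 || Z2 = 1940 - j5.846 Ω.
Step 4 — Series with input arm Z1: Z_in = Z1 + (Z3 || Z2) = 1940 + j6.627 Ω = 1940∠0.2° Ω.

Z = 1940 + j6.627 Ω = 1940∠0.2° Ω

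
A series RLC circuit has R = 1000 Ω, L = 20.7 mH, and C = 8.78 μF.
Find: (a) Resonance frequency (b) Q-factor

Step 1 — Resonance condition Im(Z)=0 gives ω₀ = 1/√(LC).
Step 2 — ω₀ = 1/√(0.0207·8.78e-06) = 2346 rad/s.
Step 3 — f₀ = ω₀/(2π) = 373.3 Hz.
Step 4 — Series Q: Q = ω₀L/R = 2346·0.0207/1000 = 0.04856.

(a) f₀ = 373.3 Hz  (b) Q = 0.04856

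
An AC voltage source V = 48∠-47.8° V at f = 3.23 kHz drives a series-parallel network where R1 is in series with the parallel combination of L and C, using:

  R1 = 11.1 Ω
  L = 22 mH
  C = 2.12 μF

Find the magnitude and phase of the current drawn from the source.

Step 1 — Angular frequency: ω = 2π·f = 2π·3230 = 2.029e+04 rad/s.
Step 2 — Component impedances:
  R1: Z = R = 11.1 Ω
  L: Z = jωL = j·2.029e+04·0.022 = 0 + j446.5 Ω
  C: Z = 1/(jωC) = -j/(ω·C) = 0 - j23.24 Ω
Step 3 — Parallel branch: L || C = 1/(1/L + 1/C) = 0 - j24.52 Ω.
Step 4 — Series with R1: Z_total = R1 + (L || C) = 11.1 - j24.52 Ω = 26.91∠-65.6° Ω.
Step 5 — Source phasor: V = 48∠-47.8° V = 32.24 - j35.56 V.
Step 6 — Ohm's law: I = V / Z_total = (32.24 - j35.56) / (11.1 - j24.52) = 1.698 + j0.5465 A.
Step 7 — Convert to polar: |I| = 1.783 A, ∠I = 17.8°.

I = 1.783∠17.8° A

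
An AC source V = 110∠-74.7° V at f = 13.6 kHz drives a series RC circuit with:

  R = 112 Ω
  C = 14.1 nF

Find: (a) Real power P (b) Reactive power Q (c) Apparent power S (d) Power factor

Step 1 — Angular frequency: ω = 2π·f = 2π·1.36e+04 = 8.545e+04 rad/s.
Step 2 — Component impedances:
  R: Z = R = 112 Ω
  C: Z = 1/(jωC) = -j/(ω·C) = 0 - j830 Ω
Step 3 — Series combination: Z_total = R + C = 112 - j830 Ω = 837.5∠-82.3° Ω.
Step 4 — Source phasor: V = 110∠-74.7° V = 29.03 - j106.1 V.
Step 5 — Current: I = V / Z = 0.1302 + j0.0174 A = 0.1313∠7.6° A.
Step 6 — Complex power: S = V·I* = 1.932 - j14.32 VA.
Step 7 — Real power: P = Re(S) = 1.932 W.
Step 8 — Reactive power: Q = Im(S) = -14.32 VAR.
Step 9 — Apparent power: |S| = 14.45 VA.
Step 10 — Power factor: PF = P/|S| = 0.1337 (leading).

(a) P = 1.932 W  (b) Q = -14.32 VAR  (c) S = 14.45 VA  (d) PF = 0.1337 (leading)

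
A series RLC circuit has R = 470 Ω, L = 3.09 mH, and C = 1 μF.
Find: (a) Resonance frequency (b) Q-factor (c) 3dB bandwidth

Step 1 — Resonance: ω₀ = 1/√(LC) = 1/√(0.00309·1e-06) = 1.799e+04 rad/s.
Step 2 — f₀ = ω₀/(2π) = 2863 Hz.
Step 3 — Series Q: Q = ω₀L/R = 1.799e+04·0.00309/470 = 0.1183.
Step 4 — Bandwidth: Δω = ω₀/Q = 1.521e+05 rad/s; BW = Δω/(2π) = 2.421e+04 Hz.

(a) f₀ = 2863 Hz  (b) Q = 0.1183  (c) BW = 2.421e+04 Hz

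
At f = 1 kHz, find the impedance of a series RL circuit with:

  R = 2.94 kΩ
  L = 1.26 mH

Step 1 — Angular frequency: ω = 2π·f = 2π·1000 = 6283 rad/s.
Step 2 — Component impedances:
  R: Z = R = 2940 Ω
  L: Z = jωL = j·6283·0.00126 = 0 + j7.917 Ω
Step 3 — Series combination: Z_total = R + L = 2940 + j7.917 Ω = 2940∠0.2° Ω.

Z = 2940 + j7.917 Ω = 2940∠0.2° Ω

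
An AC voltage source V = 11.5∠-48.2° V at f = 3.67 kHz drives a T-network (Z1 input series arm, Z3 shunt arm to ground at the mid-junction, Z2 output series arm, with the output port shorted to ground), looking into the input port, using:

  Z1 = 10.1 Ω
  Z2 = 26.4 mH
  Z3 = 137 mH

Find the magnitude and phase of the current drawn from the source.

Step 1 — Angular frequency: ω = 2π·f = 2π·3670 = 2.306e+04 rad/s.
Step 2 — Component impedances:
  Z1: Z = R = 10.1 Ω
  Z2: Z = jωL = j·2.306e+04·0.0264 = 0 + j608.8 Ω
  Z3: Z = jωL = j·2.306e+04·0.137 = 0 + j3159 Ω
Step 3 — With the output port shorted to ground, the output series arm Z2 runs from the junction to ground; the shunt arm Z3 also runs from the junction to ground. They appear in parallel: Z3 || Z2 = 0 + j510.4 Ω.
Step 4 — Series with input arm Z1: Z_in = Z1 + (Z3 || Z2) = 10.1 + j510.4 Ω = 510.5∠88.9° Ω.
Step 5 — Source phasor: V = 11.5∠-48.2° V = 7.665 - j8.573 V.
Step 6 — Ohm's law: I = V / Z_total = (7.665 - j8.573) / (10.1 + j510.4) = -0.01649 - j0.01534 A.
Step 7 — Convert to polar: |I| = 0.02253 A, ∠I = -137.1°.

I = 0.02253∠-137.1° A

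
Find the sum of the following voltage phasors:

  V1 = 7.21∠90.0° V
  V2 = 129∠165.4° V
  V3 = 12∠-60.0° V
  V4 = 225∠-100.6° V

Step 1 — Convert each phasor to rectangular form:
  V1 = 7.21·(cos(90.0°) + j·sin(90.0°)) = 0 + j7.21 V
  V2 = 129·(cos(165.4°) + j·sin(165.4°)) = -124.8 + j32.52 V
  V3 = 12·(cos(-60.0°) + j·sin(-60.0°)) = 6 - j10.39 V
  V4 = 225·(cos(-100.6°) + j·sin(-100.6°)) = -41.39 - j221.2 V
Step 2 — Sum components: V_total = -160.2 - j191.8 V.
Step 3 — Convert to polar: |V_total| = 249.9 V, ∠V_total = -129.9°.

V_total = 249.9∠-129.9° V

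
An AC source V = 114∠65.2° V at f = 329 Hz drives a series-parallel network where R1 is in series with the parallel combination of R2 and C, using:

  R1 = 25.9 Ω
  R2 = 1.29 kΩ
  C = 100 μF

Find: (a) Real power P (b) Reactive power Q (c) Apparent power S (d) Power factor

Step 1 — Angular frequency: ω = 2π·f = 2π·329 = 2067 rad/s.
Step 2 — Component impedances:
  R1: Z = R = 25.9 Ω
  R2: Z = R = 1290 Ω
  C: Z = 1/(jωC) = -j/(ω·C) = 0 - j4.838 Ω
Step 3 — Parallel branch: R2 || C = 1/(1/R2 + 1/C) = 0.01814 - j4.837 Ω.
Step 4 — Series with R1: Z_total = R1 + (R2 || C) = 25.92 - j4.837 Ω = 26.37∠-10.6° Ω.
Step 5 — Source phasor: V = 114∠65.2° V = 47.82 + j103.5 V.
Step 6 — Current: I = V / Z = 1.063 + j4.191 A = 4.324∠75.8° A.
Step 7 — Complex power: S = V·I* = 484.5 - j90.44 VA.
Step 8 — Real power: P = Re(S) = 484.5 W.
Step 9 — Reactive power: Q = Im(S) = -90.44 VAR.
Step 10 — Apparent power: |S| = 492.9 VA.
Step 11 — Power factor: PF = P/|S| = 0.983 (leading).

(a) P = 484.5 W  (b) Q = -90.44 VAR  (c) S = 492.9 VA  (d) PF = 0.983 (leading)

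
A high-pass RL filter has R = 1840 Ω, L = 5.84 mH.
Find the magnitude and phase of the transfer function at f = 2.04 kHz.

Step 1 — Angular frequency: ω = 2π·2040 = 1.282e+04 rad/s.
Step 2 — Transfer function: H(jω) = jωL/(R + jωL).
Step 3 — Numerator jωL = j·74.86; denominator R + jωL = 1840 + j74.86.
Step 4 — H = 0.001652 + j0.04062.
Step 5 — Magnitude: |H| = 0.04065 (-27.8 dB); phase: φ = 87.7°.

|H| = 0.04065 (-27.8 dB), φ = 87.7°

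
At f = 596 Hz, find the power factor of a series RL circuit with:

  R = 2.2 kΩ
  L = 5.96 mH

Step 1 — Angular frequency: ω = 2π·f = 2π·596 = 3745 rad/s.
Step 2 — Component impedances:
  R: Z = R = 2200 Ω
  L: Z = jωL = j·3745·0.00596 = 0 + j22.32 Ω
Step 3 — Series combination: Z_total = R + L = 2200 + j22.32 Ω = 2200∠0.6° Ω.
Step 4 — Power factor: PF = cos(φ) = Re(Z)/|Z| = 2200/2200.113 = 0.9999.
Step 5 — Type: Im(Z) = 22.32 ⇒ lagging (phase φ = 0.6°).

PF = 0.9999 (lagging, φ = 0.6°)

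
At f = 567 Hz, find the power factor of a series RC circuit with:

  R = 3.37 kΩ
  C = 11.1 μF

Step 1 — Angular frequency: ω = 2π·f = 2π·567 = 3563 rad/s.
Step 2 — Component impedances:
  R: Z = R = 3370 Ω
  C: Z = 1/(jωC) = -j/(ω·C) = 0 - j25.29 Ω
Step 3 — Series combination: Z_total = R + C = 3370 - j25.29 Ω = 3370∠-0.4° Ω.
Step 4 — Power factor: PF = cos(φ) = Re(Z)/|Z| = 3370/3370 = 1.
Step 5 — Type: Im(Z) = -25.29 ⇒ leading (phase φ = -0.4°).

PF = 1 (leading, φ = -0.4°)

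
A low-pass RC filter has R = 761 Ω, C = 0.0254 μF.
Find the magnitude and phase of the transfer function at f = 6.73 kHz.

Step 1 — Angular frequency: ω = 2π·6730 = 4.229e+04 rad/s.
Step 2 — Transfer function: H(jω) = 1/(1 + jωRC).
Step 3 — Denominator: 1 + jωRC = 1 + j·4.229e+04·761·2.54e-08 = 1 + j0.8174.
Step 4 — H = 0.5995 - j0.49.
Step 5 — Magnitude: |H| = 0.7743 (-2.2 dB); phase: φ = -39.3°.

|H| = 0.7743 (-2.2 dB), φ = -39.3°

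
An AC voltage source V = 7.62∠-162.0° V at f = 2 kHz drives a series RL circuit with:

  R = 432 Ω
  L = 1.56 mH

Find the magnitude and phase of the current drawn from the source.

Step 1 — Angular frequency: ω = 2π·f = 2π·2000 = 1.257e+04 rad/s.
Step 2 — Component impedances:
  R: Z = R = 432 Ω
  L: Z = jωL = j·1.257e+04·0.00156 = 0 + j19.6 Ω
Step 3 — Series combination: Z_total = R + L = 432 + j19.6 Ω = 432.4∠2.6° Ω.
Step 4 — Source phasor: V = 7.62∠-162.0° V = -7.247 - j2.355 V.
Step 5 — Ohm's law: I = V / Z_total = (-7.247 - j2.355) / (432 + j19.6) = -0.01699 - j0.00468 A.
Step 6 — Convert to polar: |I| = 0.01762 A, ∠I = -164.6°.

I = 0.01762∠-164.6° A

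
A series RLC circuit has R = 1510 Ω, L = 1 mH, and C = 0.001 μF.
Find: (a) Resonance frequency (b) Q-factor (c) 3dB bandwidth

Step 1 — Resonance: ω₀ = 1/√(LC) = 1/√(0.001·1e-09) = 1e+06 rad/s.
Step 2 — f₀ = ω₀/(2π) = 1.592e+05 Hz.
Step 3 — Series Q: Q = ω₀L/R = 1e+06·0.001/1510 = 0.6623.
Step 4 — Bandwidth: Δω = ω₀/Q = 1.51e+06 rad/s; BW = Δω/(2π) = 2.403e+05 Hz.

(a) f₀ = 1.592e+05 Hz  (b) Q = 0.6623  (c) BW = 2.403e+05 Hz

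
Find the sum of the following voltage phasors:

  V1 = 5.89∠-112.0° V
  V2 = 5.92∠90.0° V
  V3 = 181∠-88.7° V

Step 1 — Convert each phasor to rectangular form:
  V1 = 5.89·(cos(-112.0°) + j·sin(-112.0°)) = -2.206 - j5.461 V
  V2 = 5.92·(cos(90.0°) + j·sin(90.0°)) = 0 + j5.92 V
  V3 = 181·(cos(-88.7°) + j·sin(-88.7°)) = 4.106 - j181 V
Step 2 — Sum components: V_total = 1.9 - j180.5 V.
Step 3 — Convert to polar: |V_total| = 180.5 V, ∠V_total = -89.4°.

V_total = 180.5∠-89.4° V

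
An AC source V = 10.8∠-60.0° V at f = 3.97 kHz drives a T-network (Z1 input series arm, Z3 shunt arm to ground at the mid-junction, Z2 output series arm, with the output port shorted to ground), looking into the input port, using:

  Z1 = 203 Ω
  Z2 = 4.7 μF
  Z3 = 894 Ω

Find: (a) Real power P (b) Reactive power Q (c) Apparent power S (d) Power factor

Step 1 — Angular frequency: ω = 2π·f = 2π·3970 = 2.494e+04 rad/s.
Step 2 — Component impedances:
  Z1: Z = R = 203 Ω
  Z2: Z = 1/(jωC) = -j/(ω·C) = 0 - j8.53 Ω
  Z3: Z = R = 894 Ω
Step 3 — With the output port shorted to ground, the output series arm Z2 runs from the junction to ground; the shunt arm Z3 also runs from the junction to ground. They appear in parallel: Z3 || Z2 = 0.08137 - j8.529 Ω.
Step 4 — Series with input arm Z1: Z_in = Z1 + (Z3 || Z2) = 203.1 - j8.529 Ω = 203.3∠-2.4° Ω.
Step 5 — Source phasor: V = 10.8∠-60.0° V = 5.4 - j9.353 V.
Step 6 — Current: I = V / Z = 0.02847 - j0.04486 A = 0.05313∠-57.6° A.
Step 7 — Complex power: S = V·I* = 0.5733 - j0.02408 VA.
Step 8 — Real power: P = Re(S) = 0.5733 W.
Step 9 — Reactive power: Q = Im(S) = -0.02408 VAR.
Step 10 — Apparent power: |S| = 0.5738 VA.
Step 11 — Power factor: PF = P/|S| = 0.9991 (leading).

(a) P = 0.5733 W  (b) Q = -0.02408 VAR  (c) S = 0.5738 VA  (d) PF = 0.9991 (leading)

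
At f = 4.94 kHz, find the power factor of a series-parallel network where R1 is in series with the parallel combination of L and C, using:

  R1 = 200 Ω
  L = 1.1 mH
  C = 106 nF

Step 1 — Angular frequency: ω = 2π·f = 2π·4940 = 3.104e+04 rad/s.
Step 2 — Component impedances:
  R1: Z = R = 200 Ω
  L: Z = jωL = j·3.104e+04·0.0011 = 0 + j34.14 Ω
  C: Z = 1/(jωC) = -j/(ω·C) = 0 - j303.9 Ω
Step 3 — Parallel branch: L || C = 1/(1/L + 1/C) = 0 + j38.46 Ω.
Step 4 — Series with R1: Z_total = R1 + (L || C) = 200 + j38.46 Ω = 203.7∠10.9° Ω.
Step 5 — Power factor: PF = cos(φ) = Re(Z)/|Z| = 200/203.67 = 0.982.
Step 6 — Type: Im(Z) = 38.46 ⇒ lagging (phase φ = 10.9°).

PF = 0.982 (lagging, φ = 10.9°)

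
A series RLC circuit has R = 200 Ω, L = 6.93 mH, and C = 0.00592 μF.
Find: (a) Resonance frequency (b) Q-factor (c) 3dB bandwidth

Step 1 — Resonance condition Im(Z)=0 gives ω₀ = 1/√(LC).
Step 2 — ω₀ = 1/√(0.00693·5.92e-09) = 1.561e+05 rad/s.
Step 3 — f₀ = ω₀/(2π) = 2.485e+04 Hz.
Step 4 — Series Q: Q = ω₀L/R = 1.561e+05·0.00693/200 = 5.41.
Step 5 — 3dB bandwidth: Δω = ω₀/Q = 2.886e+04 rad/s; BW = Δω/(2π) = 4593 Hz.

(a) f₀ = 2.485e+04 Hz  (b) Q = 5.41  (c) BW = 4593 Hz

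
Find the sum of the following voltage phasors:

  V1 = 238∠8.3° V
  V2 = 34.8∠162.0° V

Step 1 — Convert each phasor to rectangular form:
  V1 = 238·(cos(8.3°) + j·sin(8.3°)) = 235.5 + j34.36 V
  V2 = 34.8·(cos(162.0°) + j·sin(162.0°)) = -33.1 + j10.75 V
Step 2 — Sum components: V_total = 202.4 + j45.11 V.
Step 3 — Convert to polar: |V_total| = 207.4 V, ∠V_total = 12.6°.

V_total = 207.4∠12.6° V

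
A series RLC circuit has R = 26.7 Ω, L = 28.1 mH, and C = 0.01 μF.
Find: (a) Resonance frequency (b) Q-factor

Step 1 — Resonance condition Im(Z)=0 gives ω₀ = 1/√(LC).
Step 2 — ω₀ = 1/√(0.0281·1e-08) = 5.965e+04 rad/s.
Step 3 — f₀ = ω₀/(2π) = 9494 Hz.
Step 4 — Series Q: Q = ω₀L/R = 5.965e+04·0.0281/26.7 = 62.78.

(a) f₀ = 9494 Hz  (b) Q = 62.78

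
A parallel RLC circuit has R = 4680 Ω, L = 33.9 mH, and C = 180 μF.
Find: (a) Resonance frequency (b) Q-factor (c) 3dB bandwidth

Step 1 — Resonance: ω₀ = 1/√(LC) = 1/√(0.0339·0.00018) = 404.8 rad/s.
Step 2 — f₀ = ω₀/(2π) = 64.43 Hz.
Step 3 — Parallel Q: Q = R/(ω₀L) = 4680/(404.8·0.0339) = 341.
Step 4 — Bandwidth: Δω = ω₀/Q = 1.187 rad/s; BW = Δω/(2π) = 0.1889 Hz.

(a) f₀ = 64.43 Hz  (b) Q = 341  (c) BW = 0.1889 Hz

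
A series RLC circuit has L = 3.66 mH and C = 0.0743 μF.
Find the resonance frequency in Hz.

Step 1 — Resonance condition Im(Z)=0 gives ω₀ = 1/√(LC).
Step 2 — ω₀ = 1/√(0.00366·7.43e-08) = 6.064e+04 rad/s.
Step 3 — f₀ = ω₀/(2π) = 9651 Hz.

f₀ = 9651 Hz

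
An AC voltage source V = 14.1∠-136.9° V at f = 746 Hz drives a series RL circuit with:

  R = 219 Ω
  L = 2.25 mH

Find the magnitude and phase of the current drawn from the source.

Step 1 — Angular frequency: ω = 2π·f = 2π·746 = 4687 rad/s.
Step 2 — Component impedances:
  R: Z = R = 219 Ω
  L: Z = jωL = j·4687·0.00225 = 0 + j10.55 Ω
Step 3 — Series combination: Z_total = R + L = 219 + j10.55 Ω = 219.3∠2.8° Ω.
Step 4 — Source phasor: V = 14.1∠-136.9° V = -10.3 - j9.634 V.
Step 5 — Ohm's law: I = V / Z_total = (-10.3 - j9.634) / (219 + j10.55) = -0.04902 - j0.04163 A.
Step 6 — Convert to polar: |I| = 0.06431 A, ∠I = -139.7°.

I = 0.06431∠-139.7° A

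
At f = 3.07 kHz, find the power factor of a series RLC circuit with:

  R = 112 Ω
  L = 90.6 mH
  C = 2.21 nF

Step 1 — Angular frequency: ω = 2π·f = 2π·3070 = 1.929e+04 rad/s.
Step 2 — Component impedances:
  R: Z = R = 112 Ω
  L: Z = jωL = j·1.929e+04·0.0906 = 0 + j1748 Ω
  C: Z = 1/(jωC) = -j/(ω·C) = 0 - j2.346e+04 Ω
Step 3 — Series combination: Z_total = R + L + C = 112 - j2.171e+04 Ω = 2.171e+04∠-89.7° Ω.
Step 4 — Power factor: PF = cos(φ) = Re(Z)/|Z| = 112/2.171e+04 = 0.005159.
Step 5 — Type: Im(Z) = -2.171e+04 ⇒ leading (phase φ = -89.7°).

PF = 0.005159 (leading, φ = -89.7°)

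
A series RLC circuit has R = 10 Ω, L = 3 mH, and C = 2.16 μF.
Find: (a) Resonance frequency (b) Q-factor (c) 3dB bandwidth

Step 1 — Resonance condition Im(Z)=0 gives ω₀ = 1/√(LC).
Step 2 — ω₀ = 1/√(0.003·2.16e-06) = 1.242e+04 rad/s.
Step 3 — f₀ = ω₀/(2π) = 1977 Hz.
Step 4 — Series Q: Q = ω₀L/R = 1.242e+04·0.003/10 = 3.727.
Step 5 — 3dB bandwidth: Δω = ω₀/Q = 3333 rad/s; BW = Δω/(2π) = 530.5 Hz.

(a) f₀ = 1977 Hz  (b) Q = 3.727  (c) BW = 530.5 Hz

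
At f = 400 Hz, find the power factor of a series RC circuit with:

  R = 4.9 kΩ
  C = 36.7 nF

Step 1 — Angular frequency: ω = 2π·f = 2π·400 = 2513 rad/s.
Step 2 — Component impedances:
  R: Z = R = 4900 Ω
  C: Z = 1/(jωC) = -j/(ω·C) = 0 - j1.084e+04 Ω
Step 3 — Series combination: Z_total = R + C = 4900 - j1.084e+04 Ω = 1.19e+04∠-65.7° Ω.
Step 4 — Power factor: PF = cos(φ) = Re(Z)/|Z| = 4900/11897.5 = 0.4119.
Step 5 — Type: Im(Z) = -1.084e+04 ⇒ leading (phase φ = -65.7°).

PF = 0.4119 (leading, φ = -65.7°)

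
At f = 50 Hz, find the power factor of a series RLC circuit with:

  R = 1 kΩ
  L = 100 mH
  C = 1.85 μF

Step 1 — Angular frequency: ω = 2π·f = 2π·50 = 314.2 rad/s.
Step 2 — Component impedances:
  R: Z = R = 1000 Ω
  L: Z = jωL = j·314.2·0.1 = 0 + j31.42 Ω
  C: Z = 1/(jωC) = -j/(ω·C) = 0 - j1721 Ω
Step 3 — Series combination: Z_total = R + L + C = 1000 - j1689 Ω = 1963∠-59.4° Ω.
Step 4 — Power factor: PF = cos(φ) = Re(Z)/|Z| = 1000/1963 = 0.5094.
Step 5 — Type: Im(Z) = -1689 ⇒ leading (phase φ = -59.4°).

PF = 0.5094 (leading, φ = -59.4°)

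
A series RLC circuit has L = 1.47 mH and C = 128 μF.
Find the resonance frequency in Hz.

Step 1 — Resonance condition Im(Z)=0 gives ω₀ = 1/√(LC).
Step 2 — ω₀ = 1/√(0.00147·0.000128) = 2305 rad/s.
Step 3 — f₀ = ω₀/(2π) = 366.9 Hz.

f₀ = 366.9 Hz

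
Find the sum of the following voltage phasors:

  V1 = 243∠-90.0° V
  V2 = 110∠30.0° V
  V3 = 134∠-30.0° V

Step 1 — Convert each phasor to rectangular form:
  V1 = 243·(cos(-90.0°) + j·sin(-90.0°)) = 0 - j243 V
  V2 = 110·(cos(30.0°) + j·sin(30.0°)) = 95.26 + j55 V
  V3 = 134·(cos(-30.0°) + j·sin(-30.0°)) = 116 - j67 V
Step 2 — Sum components: V_total = 211.3 - j255 V.
Step 3 — Convert to polar: |V_total| = 331.2 V, ∠V_total = -50.4°.

V_total = 331.2∠-50.4° V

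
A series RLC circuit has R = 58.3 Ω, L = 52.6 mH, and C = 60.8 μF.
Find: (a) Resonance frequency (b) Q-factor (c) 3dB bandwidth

Step 1 — Resonance: ω₀ = 1/√(LC) = 1/√(0.0526·6.08e-05) = 559.2 rad/s.
Step 2 — f₀ = ω₀/(2π) = 89 Hz.
Step 3 — Series Q: Q = ω₀L/R = 559.2·0.0526/58.3 = 0.5045.
Step 4 — Bandwidth: Δω = ω₀/Q = 1108 rad/s; BW = Δω/(2π) = 176.4 Hz.

(a) f₀ = 89 Hz  (b) Q = 0.5045  (c) BW = 176.4 Hz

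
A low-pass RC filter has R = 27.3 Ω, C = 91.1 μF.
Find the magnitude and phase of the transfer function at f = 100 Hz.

Step 1 — Angular frequency: ω = 2π·100 = 628.3 rad/s.
Step 2 — Transfer function: H(jω) = 1/(1 + jωRC).
Step 3 — Denominator: 1 + jωRC = 1 + j·628.3·27.3·9.11e-05 = 1 + j1.563.
Step 4 — H = 0.2905 - j0.454.
Step 5 — Magnitude: |H| = 0.539 (-5.4 dB); phase: φ = -57.4°.

|H| = 0.539 (-5.4 dB), φ = -57.4°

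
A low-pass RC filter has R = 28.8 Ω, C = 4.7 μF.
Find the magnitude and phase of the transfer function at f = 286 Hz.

Step 1 — Angular frequency: ω = 2π·286 = 1797 rad/s.
Step 2 — Transfer function: H(jω) = 1/(1 + jωRC).
Step 3 — Denominator: 1 + jωRC = 1 + j·1797·28.8·4.7e-06 = 1 + j0.2432.
Step 4 — H = 0.9441 - j0.2297.
Step 5 — Magnitude: |H| = 0.9717 (-0.2 dB); phase: φ = -13.7°.

|H| = 0.9717 (-0.2 dB), φ = -13.7°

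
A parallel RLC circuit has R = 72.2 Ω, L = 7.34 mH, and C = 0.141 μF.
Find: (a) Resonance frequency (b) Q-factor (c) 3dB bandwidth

Step 1 — Resonance: ω₀ = 1/√(LC) = 1/√(0.00734·1.41e-07) = 3.108e+04 rad/s.
Step 2 — f₀ = ω₀/(2π) = 4947 Hz.
Step 3 — Parallel Q: Q = R/(ω₀L) = 72.2/(3.108e+04·0.00734) = 0.3164.
Step 4 — Bandwidth: Δω = ω₀/Q = 9.823e+04 rad/s; BW = Δω/(2π) = 1.563e+04 Hz.

(a) f₀ = 4947 Hz  (b) Q = 0.3164  (c) BW = 1.563e+04 Hz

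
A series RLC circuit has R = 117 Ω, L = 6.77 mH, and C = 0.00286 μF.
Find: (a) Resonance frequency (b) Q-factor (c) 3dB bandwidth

Step 1 — Resonance: ω₀ = 1/√(LC) = 1/√(0.00677·2.86e-09) = 2.273e+05 rad/s.
Step 2 — f₀ = ω₀/(2π) = 3.617e+04 Hz.
Step 3 — Series Q: Q = ω₀L/R = 2.273e+05·0.00677/117 = 13.15.
Step 4 — Bandwidth: Δω = ω₀/Q = 1.728e+04 rad/s; BW = Δω/(2π) = 2751 Hz.

(a) f₀ = 3.617e+04 Hz  (b) Q = 13.15  (c) BW = 2751 Hz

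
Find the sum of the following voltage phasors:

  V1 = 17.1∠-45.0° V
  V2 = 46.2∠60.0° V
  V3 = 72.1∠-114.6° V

Step 1 — Convert each phasor to rectangular form:
  V1 = 17.1·(cos(-45.0°) + j·sin(-45.0°)) = 12.09 - j12.09 V
  V2 = 46.2·(cos(60.0°) + j·sin(60.0°)) = 23.1 + j40.01 V
  V3 = 72.1·(cos(-114.6°) + j·sin(-114.6°)) = -30.01 - j65.56 V
Step 2 — Sum components: V_total = 5.178 - j37.64 V.
Step 3 — Convert to polar: |V_total| = 37.99 V, ∠V_total = -82.2°.

V_total = 37.99∠-82.2° V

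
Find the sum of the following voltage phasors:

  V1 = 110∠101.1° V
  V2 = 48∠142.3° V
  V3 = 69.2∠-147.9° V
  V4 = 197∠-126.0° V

Step 1 — Convert each phasor to rectangular form:
  V1 = 110·(cos(101.1°) + j·sin(101.1°)) = -21.18 + j107.9 V
  V2 = 48·(cos(142.3°) + j·sin(142.3°)) = -37.98 + j29.35 V
  V3 = 69.2·(cos(-147.9°) + j·sin(-147.9°)) = -58.62 - j36.77 V
  V4 = 197·(cos(-126.0°) + j·sin(-126.0°)) = -115.8 - j159.4 V
Step 2 — Sum components: V_total = -233.6 - j58.85 V.
Step 3 — Convert to polar: |V_total| = 240.9 V, ∠V_total = -165.9°.

V_total = 240.9∠-165.9° V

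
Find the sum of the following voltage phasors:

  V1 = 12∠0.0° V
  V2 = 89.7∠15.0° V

Step 1 — Convert each phasor to rectangular form:
  V1 = 12·(cos(0.0°) + j·sin(0.0°)) = 12 V
  V2 = 89.7·(cos(15.0°) + j·sin(15.0°)) = 86.64 + j23.22 V
Step 2 — Sum components: V_total = 98.64 + j23.22 V.
Step 3 — Convert to polar: |V_total| = 101.3 V, ∠V_total = 13.2°.

V_total = 101.3∠13.2° V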